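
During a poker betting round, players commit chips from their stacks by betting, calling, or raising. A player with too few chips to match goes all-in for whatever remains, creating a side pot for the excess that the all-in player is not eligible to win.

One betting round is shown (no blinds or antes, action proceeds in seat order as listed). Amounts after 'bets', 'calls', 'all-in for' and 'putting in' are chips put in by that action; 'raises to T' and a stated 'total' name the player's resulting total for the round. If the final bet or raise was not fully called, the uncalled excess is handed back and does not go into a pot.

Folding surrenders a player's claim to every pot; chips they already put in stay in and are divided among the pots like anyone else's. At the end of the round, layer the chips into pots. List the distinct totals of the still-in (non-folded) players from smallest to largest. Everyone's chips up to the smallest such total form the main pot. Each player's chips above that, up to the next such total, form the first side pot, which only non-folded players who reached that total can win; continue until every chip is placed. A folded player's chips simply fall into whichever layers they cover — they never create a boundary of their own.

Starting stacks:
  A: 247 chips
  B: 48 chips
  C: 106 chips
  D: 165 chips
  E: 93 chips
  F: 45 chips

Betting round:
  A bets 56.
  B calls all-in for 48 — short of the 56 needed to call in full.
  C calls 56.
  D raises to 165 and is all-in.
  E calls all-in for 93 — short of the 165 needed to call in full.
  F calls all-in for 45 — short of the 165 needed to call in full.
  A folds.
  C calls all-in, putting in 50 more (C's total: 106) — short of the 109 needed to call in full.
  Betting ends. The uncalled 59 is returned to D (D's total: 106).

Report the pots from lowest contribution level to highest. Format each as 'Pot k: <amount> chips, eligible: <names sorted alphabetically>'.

Pot 1: 270 chips, eligible: B, C, D, E, F
Pot 2: 15 chips, eligible: B, C, D, E
Pot 3: 143 chips, eligible: C, D, E
Pot 4: 26 chips, eligible: C, D

Derivation:
Contributions (after 59 returned to D): A=56, B=48, C=106, D=106, E=93, F=45
Folded: A
Pot levels (distinct totals of non-folded players): 45, 48, 93, 106
Layer 1-45: 45 each from A, B, C, D, E, F = 45*6 = 270 chips; eligible B, C, D, E, F
Layer 46-48: 3 each from A, B, C, D, E = 3*5 = 15 chips; eligible B, C, D, E
Layer 49-93: A 8 + C 45 + D 45 + E 45 = 143 chips; eligible C, D, E
Layer 94-106: 13 each from C, D = 13*2 = 26 chips; eligible C, D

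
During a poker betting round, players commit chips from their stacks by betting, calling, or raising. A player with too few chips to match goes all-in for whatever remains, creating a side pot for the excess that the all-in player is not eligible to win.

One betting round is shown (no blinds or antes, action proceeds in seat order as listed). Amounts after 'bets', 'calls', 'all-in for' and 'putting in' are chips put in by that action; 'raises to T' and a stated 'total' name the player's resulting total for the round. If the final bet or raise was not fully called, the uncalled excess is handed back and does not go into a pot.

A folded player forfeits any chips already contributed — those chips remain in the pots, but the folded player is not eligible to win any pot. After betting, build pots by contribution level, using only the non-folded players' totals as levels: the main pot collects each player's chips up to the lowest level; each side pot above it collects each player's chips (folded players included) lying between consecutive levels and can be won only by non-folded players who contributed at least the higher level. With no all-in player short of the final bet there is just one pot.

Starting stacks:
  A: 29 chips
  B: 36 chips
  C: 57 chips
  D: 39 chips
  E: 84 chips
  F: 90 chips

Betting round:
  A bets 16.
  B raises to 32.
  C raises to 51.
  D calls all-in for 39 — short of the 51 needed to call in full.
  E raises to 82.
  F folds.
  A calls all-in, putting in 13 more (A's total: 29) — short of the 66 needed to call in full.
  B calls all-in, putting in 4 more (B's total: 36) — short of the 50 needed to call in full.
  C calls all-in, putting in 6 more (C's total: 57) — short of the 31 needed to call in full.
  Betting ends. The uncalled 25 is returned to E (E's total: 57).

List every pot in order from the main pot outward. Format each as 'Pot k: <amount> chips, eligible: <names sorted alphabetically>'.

Pot 1: 145 chips, eligible: A, B, C, D, E
Pot 2: 28 chips, eligible: B, C, D, E
Pot 3: 9 chips, eligible: C, D, E
Pot 4: 36 chips, eligible: C, E

Derivation:
Contributions (after 25 returned to E): A=29, B=36, C=57, D=39, E=57
Folded: F
Pot levels (distinct totals of non-folded players): 29, 36, 39, 57
Layer 1-29: 29 each from A, B, C, D, E = 29*5 = 145 chips; eligible A, B, C, D, E
Layer 30-36: 7 each from B, C, D, E = 7*4 = 28 chips; eligible B, C, D, E
Layer 37-39: 3 each from C, D, E = 3*3 = 9 chips; eligible C, D, E
Layer 40-57: 18 each from C, E = 18*2 = 36 chips; eligible C, E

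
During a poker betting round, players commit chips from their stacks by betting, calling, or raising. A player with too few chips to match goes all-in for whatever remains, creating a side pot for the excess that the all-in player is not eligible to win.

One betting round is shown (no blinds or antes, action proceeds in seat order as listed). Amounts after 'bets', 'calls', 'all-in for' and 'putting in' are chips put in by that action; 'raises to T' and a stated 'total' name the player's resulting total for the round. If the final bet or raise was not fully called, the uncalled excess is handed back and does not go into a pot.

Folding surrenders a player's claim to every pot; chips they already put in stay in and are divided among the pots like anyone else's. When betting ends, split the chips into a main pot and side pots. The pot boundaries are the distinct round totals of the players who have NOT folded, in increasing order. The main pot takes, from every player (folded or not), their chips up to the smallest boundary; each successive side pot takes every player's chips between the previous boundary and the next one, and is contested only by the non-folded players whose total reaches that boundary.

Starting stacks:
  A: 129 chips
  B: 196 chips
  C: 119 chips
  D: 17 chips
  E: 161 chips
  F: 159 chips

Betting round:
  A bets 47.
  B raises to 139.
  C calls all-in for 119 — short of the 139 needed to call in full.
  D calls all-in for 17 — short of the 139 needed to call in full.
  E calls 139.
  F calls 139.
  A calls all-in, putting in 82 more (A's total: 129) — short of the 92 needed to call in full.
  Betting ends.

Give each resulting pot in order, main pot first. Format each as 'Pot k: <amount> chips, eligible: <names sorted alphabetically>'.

Contributions: A=129, B=139, C=119, D=17, E=139, F=139
Pot levels (distinct totals of non-folded players): 17, 119, 129, 139
Layer 1-17: 17 each from A, B, C, D, E, F = 17*6 = 102 chips; eligible A, B, C, D, E, F
Layer 18-119: 102 each from A, B, C, E, F = 102*5 = 510 chips; eligible A, B, C, E, F
Layer 120-129: 10 each from A, B, E, F = 10*4 = 40 chips; eligible A, B, E, F
Layer 130-139: 10 each from B, E, F = 10*3 = 30 chips; eligible B, E, F

Pot 1: 102 chips, eligible: A, B, C, D, E, F
Pot 2: 510 chips, eligible: A, B, C, E, F
Pot 3: 40 chips, eligible: A, B, E, F
Pot 4: 30 chips, eligible: B, E, F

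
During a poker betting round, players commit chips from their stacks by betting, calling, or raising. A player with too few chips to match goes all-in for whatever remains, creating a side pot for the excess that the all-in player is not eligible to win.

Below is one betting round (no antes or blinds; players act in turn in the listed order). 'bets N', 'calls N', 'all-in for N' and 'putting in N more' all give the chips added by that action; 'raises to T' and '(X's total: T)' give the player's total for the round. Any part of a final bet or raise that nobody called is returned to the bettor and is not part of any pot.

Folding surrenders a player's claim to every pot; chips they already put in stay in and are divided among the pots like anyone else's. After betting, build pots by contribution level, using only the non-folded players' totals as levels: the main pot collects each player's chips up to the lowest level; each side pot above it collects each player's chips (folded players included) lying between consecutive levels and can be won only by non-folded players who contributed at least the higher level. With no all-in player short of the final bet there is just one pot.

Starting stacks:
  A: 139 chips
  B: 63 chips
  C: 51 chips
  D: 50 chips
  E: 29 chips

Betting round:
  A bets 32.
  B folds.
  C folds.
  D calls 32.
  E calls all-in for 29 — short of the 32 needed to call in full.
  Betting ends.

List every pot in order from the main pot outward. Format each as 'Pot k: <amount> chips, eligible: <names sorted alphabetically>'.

Contributions: A=32, D=32, E=29
Folded: B, C
Pot levels (distinct totals of non-folded players): 29, 32
Layer 1-29: 29 each from A, D, E = 29*3 = 87 chips; eligible A, D, E
Layer 30-32: 3 each from A, D = 3*2 = 6 chips; eligible A, D

Pot 1: 87 chips, eligible: A, D, E
Pot 2: 6 chips, eligible: A, D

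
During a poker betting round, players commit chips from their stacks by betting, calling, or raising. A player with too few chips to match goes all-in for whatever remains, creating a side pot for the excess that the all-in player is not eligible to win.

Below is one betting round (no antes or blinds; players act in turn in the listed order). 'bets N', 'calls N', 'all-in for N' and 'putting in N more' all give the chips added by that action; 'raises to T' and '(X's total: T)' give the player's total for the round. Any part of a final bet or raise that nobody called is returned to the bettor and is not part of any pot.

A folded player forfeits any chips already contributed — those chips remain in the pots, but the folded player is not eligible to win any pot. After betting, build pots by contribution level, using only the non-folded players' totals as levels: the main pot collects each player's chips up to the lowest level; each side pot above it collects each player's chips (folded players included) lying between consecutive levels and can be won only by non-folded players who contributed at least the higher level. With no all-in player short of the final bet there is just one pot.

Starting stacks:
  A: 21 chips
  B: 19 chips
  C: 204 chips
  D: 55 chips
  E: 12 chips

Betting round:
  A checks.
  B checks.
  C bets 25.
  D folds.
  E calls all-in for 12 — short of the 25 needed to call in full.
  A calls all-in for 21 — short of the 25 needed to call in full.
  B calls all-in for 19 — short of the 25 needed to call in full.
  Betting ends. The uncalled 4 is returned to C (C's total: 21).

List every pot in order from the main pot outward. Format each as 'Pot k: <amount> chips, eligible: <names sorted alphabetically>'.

Pot 1: 48 chips, eligible: A, B, C, E
Pot 2: 21 chips, eligible: A, B, C
Pot 3: 4 chips, eligible: A, C

Derivation:
Contributions (after 4 returned to C): A=21, B=19, C=21, E=12
Folded: D
Pot levels (distinct totals of non-folded players): 12, 19, 21
Layer 1-12: 12 each from A, B, C, E = 12*4 = 48 chips; eligible A, B, C, E
Layer 13-19: 7 each from A, B, C = 7*3 = 21 chips; eligible A, B, C
Layer 20-21: 2 each from A, C = 2*2 = 4 chips; eligible A, C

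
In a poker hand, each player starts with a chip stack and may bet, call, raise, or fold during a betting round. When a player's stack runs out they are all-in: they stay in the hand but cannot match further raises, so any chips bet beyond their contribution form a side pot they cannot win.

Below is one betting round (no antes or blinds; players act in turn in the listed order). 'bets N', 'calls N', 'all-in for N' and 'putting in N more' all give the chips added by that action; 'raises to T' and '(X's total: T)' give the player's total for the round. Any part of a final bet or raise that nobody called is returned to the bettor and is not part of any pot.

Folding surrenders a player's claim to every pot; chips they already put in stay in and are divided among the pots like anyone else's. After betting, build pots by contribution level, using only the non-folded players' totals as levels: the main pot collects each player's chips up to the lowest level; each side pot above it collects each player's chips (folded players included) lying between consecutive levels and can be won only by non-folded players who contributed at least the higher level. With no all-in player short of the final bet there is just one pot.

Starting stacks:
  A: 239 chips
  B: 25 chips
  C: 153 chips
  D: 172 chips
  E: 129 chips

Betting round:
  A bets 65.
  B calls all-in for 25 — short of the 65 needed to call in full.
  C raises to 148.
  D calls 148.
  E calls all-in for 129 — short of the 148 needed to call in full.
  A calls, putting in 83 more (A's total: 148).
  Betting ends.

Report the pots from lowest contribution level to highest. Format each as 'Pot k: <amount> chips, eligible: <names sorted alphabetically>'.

Pot 1: 125 chips, eligible: A, B, C, D, E
Pot 2: 416 chips, eligible: A, C, D, E
Pot 3: 57 chips, eligible: A, C, D

Derivation:
Contributions: A=148, B=25, C=148, D=148, E=129
Pot levels (distinct totals of non-folded players): 25, 129, 148
Layer 1-25: 25 each from A, B, C, D, E = 25*5 = 125 chips; eligible A, B, C, D, E
Layer 26-129: 104 each from A, C, D, E = 104*4 = 416 chips; eligible A, C, D, E
Layer 130-148: 19 each from A, C, D = 19*3 = 57 chips; eligible A, C, D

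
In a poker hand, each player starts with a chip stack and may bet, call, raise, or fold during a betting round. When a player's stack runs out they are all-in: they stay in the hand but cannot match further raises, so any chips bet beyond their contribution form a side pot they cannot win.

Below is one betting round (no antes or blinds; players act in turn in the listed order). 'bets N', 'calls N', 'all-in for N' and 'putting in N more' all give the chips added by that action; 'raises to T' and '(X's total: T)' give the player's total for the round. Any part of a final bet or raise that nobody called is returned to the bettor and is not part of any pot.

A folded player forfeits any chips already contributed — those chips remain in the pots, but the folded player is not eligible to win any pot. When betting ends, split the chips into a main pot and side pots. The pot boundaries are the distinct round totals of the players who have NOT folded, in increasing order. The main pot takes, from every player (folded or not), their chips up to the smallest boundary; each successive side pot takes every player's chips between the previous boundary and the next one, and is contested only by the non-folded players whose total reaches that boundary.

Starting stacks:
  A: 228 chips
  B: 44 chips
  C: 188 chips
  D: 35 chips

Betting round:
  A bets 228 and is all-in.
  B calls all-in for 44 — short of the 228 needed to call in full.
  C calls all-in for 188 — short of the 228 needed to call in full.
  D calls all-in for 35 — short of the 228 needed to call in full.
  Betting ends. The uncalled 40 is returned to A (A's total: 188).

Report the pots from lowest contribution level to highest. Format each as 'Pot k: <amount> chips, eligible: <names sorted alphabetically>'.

Contributions (after 40 returned to A): A=188, B=44, C=188, D=35
Pot levels (distinct totals of non-folded players): 35, 44, 188
Layer 1-35: 35 each from A, B, C, D = 35*4 = 140 chips; eligible A, B, C, D
Layer 36-44: 9 each from A, B, C = 9*3 = 27 chips; eligible A, B, C
Layer 45-188: 144 each from A, C = 144*2 = 288 chips; eligible A, C

Pot 1: 140 chips, eligible: A, B, C, D
Pot 2: 27 chips, eligible: A, B, C
Pot 3: 288 chips, eligible: A, C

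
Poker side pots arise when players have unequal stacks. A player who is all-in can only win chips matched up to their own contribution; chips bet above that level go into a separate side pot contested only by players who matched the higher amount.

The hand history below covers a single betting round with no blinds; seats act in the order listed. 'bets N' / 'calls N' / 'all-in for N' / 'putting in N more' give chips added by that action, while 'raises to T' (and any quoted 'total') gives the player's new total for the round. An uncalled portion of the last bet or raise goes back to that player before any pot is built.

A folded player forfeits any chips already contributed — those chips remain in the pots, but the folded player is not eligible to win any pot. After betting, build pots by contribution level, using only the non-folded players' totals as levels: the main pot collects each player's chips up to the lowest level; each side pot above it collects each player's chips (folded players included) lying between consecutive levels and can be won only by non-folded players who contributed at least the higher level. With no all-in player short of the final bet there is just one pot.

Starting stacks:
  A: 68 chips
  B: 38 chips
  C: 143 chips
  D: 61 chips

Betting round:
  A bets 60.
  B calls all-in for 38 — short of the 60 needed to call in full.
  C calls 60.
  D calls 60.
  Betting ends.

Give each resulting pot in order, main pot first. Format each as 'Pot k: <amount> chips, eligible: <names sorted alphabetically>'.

Pot 1: 152 chips, eligible: A, B, C, D
Pot 2: 66 chips, eligible: A, C, D

Derivation:
Contributions: A=60, B=38, C=60, D=60
Pot levels (distinct totals of non-folded players): 38, 60
Layer 1-38: 38 each from A, B, C, D = 38*4 = 152 chips; eligible A, B, C, D
Layer 39-60: 22 each from A, C, D = 22*3 = 66 chips; eligible A, C, D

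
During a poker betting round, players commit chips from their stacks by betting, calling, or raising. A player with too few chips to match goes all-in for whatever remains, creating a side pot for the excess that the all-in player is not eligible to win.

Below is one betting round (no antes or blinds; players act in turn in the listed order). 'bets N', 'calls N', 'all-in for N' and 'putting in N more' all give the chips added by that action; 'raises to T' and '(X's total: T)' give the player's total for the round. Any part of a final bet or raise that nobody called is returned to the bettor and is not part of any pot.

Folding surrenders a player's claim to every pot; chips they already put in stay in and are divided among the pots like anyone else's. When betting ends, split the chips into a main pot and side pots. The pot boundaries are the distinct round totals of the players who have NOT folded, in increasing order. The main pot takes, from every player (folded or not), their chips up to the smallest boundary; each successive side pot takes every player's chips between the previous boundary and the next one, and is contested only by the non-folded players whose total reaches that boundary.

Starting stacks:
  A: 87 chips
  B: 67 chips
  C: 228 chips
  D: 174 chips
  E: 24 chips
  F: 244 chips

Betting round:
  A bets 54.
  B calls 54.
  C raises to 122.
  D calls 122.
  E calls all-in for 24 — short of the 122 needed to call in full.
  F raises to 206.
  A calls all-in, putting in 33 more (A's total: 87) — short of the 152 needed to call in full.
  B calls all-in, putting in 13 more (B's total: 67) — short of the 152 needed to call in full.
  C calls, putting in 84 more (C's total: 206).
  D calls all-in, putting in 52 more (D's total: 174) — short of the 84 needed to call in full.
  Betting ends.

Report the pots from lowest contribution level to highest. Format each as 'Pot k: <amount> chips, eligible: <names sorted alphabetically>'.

Contributions: A=87, B=67, C=206, D=174, E=24, F=206
Pot levels (distinct totals of non-folded players): 24, 67, 87, 174, 206
Layer 1-24: 24 each from A, B, C, D, E, F = 24*6 = 144 chips; eligible A, B, C, D, E, F
Layer 25-67: 43 each from A, B, C, D, F = 43*5 = 215 chips; eligible A, B, C, D, F
Layer 68-87: 20 each from A, C, D, F = 20*4 = 80 chips; eligible A, C, D, F
Layer 88-174: 87 each from C, D, F = 87*3 = 261 chips; eligible C, D, F
Layer 175-206: 32 each from C, F = 32*2 = 64 chips; eligible C, F

Pot 1: 144 chips, eligible: A, B, C, D, E, F
Pot 2: 215 chips, eligible: A, B, C, D, F
Pot 3: 80 chips, eligible: A, C, D, F
Pot 4: 261 chips, eligible: C, D, F
Pot 5: 64 chips, eligible: C, F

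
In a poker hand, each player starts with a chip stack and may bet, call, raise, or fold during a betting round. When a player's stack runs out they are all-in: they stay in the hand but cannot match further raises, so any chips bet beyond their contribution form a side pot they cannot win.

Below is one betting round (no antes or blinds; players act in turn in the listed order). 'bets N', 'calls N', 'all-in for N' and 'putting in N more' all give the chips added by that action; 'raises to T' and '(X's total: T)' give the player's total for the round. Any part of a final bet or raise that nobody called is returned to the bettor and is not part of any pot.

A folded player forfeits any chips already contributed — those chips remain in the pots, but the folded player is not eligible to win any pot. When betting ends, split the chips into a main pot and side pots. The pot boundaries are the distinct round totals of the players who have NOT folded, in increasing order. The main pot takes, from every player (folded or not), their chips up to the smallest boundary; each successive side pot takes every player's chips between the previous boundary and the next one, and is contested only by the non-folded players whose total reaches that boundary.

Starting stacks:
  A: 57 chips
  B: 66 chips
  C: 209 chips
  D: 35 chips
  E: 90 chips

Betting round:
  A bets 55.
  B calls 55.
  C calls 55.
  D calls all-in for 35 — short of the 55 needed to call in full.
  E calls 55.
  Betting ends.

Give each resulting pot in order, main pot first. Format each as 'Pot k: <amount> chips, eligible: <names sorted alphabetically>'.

Contributions: A=55, B=55, C=55, D=35, E=55
Pot levels (distinct totals of non-folded players): 35, 55
Layer 1-35: 35 each from A, B, C, D, E = 35*5 = 175 chips; eligible A, B, C, D, E
Layer 36-55: 20 each from A, B, C, E = 20*4 = 80 chips; eligible A, B, C, E

Pot 1: 175 chips, eligible: A, B, C, D, E
Pot 2: 80 chips, eligible: A, B, C, E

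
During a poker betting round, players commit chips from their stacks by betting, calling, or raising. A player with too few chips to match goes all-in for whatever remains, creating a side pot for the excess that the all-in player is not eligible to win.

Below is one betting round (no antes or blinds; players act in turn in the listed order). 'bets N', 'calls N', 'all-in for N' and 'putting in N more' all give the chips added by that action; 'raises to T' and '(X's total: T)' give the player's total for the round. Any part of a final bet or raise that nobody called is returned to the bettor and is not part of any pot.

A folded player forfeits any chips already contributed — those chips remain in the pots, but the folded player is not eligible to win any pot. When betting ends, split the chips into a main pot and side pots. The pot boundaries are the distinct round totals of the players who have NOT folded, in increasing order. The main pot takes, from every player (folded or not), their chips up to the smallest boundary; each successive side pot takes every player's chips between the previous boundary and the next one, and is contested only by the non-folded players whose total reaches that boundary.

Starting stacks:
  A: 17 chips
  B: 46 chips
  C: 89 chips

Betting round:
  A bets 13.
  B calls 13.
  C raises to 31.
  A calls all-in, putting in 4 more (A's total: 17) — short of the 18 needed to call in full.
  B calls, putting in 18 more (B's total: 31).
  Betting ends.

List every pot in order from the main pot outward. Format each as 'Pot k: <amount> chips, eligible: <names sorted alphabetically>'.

Pot 1: 51 chips, eligible: A, B, C
Pot 2: 28 chips, eligible: B, C

Derivation:
Contributions: A=17, B=31, C=31
Pot levels (distinct totals of non-folded players): 17, 31
Layer 1-17: 17 each from A, B, C = 17*3 = 51 chips; eligible A, B, C
Layer 18-31: 14 each from B, C = 14*2 = 28 chips; eligible B, C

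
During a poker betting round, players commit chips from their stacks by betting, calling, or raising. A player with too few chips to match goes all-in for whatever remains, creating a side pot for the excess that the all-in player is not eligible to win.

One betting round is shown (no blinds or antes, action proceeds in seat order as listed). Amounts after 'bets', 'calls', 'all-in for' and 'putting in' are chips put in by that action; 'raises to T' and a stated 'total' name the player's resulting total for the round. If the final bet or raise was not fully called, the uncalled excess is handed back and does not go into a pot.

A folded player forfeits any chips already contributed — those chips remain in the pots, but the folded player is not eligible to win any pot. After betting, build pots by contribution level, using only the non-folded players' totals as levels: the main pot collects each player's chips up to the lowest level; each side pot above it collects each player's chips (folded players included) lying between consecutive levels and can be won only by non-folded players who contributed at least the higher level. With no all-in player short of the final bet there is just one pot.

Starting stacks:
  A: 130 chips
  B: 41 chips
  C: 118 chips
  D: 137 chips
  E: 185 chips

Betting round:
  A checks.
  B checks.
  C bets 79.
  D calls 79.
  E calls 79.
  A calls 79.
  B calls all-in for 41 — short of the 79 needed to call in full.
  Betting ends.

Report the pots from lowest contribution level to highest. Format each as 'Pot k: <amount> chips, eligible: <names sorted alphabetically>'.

Pot 1: 205 chips, eligible: A, B, C, D, E
Pot 2: 152 chips, eligible: A, C, D, E

Derivation:
Contributions: A=79, B=41, C=79, D=79, E=79
Pot levels (distinct totals of non-folded players): 41, 79
Layer 1-41: 41 each from A, B, C, D, E = 41*5 = 205 chips; eligible A, B, C, D, E
Layer 42-79: 38 each from A, C, D, E = 38*4 = 152 chips; eligible A, C, D, E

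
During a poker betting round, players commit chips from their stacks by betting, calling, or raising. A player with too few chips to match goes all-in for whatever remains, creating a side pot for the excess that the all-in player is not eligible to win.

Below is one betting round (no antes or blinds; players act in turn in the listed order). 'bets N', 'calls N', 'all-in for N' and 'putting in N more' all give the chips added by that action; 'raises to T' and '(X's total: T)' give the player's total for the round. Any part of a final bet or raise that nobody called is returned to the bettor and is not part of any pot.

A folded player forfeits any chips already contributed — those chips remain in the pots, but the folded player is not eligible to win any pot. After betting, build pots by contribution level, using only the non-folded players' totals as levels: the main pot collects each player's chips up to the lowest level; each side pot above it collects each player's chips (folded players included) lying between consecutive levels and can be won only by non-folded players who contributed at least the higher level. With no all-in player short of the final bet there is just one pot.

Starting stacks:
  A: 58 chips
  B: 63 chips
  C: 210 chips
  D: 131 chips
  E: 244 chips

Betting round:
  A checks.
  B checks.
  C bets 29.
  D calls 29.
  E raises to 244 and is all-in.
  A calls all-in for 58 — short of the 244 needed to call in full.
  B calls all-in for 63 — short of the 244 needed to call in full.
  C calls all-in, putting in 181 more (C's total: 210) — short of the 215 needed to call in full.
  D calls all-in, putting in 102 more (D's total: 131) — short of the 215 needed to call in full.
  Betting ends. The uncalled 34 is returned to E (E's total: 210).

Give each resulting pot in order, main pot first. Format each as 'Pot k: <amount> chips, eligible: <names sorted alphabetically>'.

Pot 1: 290 chips, eligible: A, B, C, D, E
Pot 2: 20 chips, eligible: B, C, D, E
Pot 3: 204 chips, eligible: C, D, E
Pot 4: 158 chips, eligible: C, E

Derivation:
Contributions (after 34 returned to E): A=58, B=63, C=210, D=131, E=210
Pot levels (distinct totals of non-folded players): 58, 63, 131, 210
Layer 1-58: 58 each from A, B, C, D, E = 58*5 = 290 chips; eligible A, B, C, D, E
Layer 59-63: 5 each from B, C, D, E = 5*4 = 20 chips; eligible B, C, D, E
Layer 64-131: 68 each from C, D, E = 68*3 = 204 chips; eligible C, D, E
Layer 132-210: 79 each from C, E = 79*2 = 158 chips; eligible C, E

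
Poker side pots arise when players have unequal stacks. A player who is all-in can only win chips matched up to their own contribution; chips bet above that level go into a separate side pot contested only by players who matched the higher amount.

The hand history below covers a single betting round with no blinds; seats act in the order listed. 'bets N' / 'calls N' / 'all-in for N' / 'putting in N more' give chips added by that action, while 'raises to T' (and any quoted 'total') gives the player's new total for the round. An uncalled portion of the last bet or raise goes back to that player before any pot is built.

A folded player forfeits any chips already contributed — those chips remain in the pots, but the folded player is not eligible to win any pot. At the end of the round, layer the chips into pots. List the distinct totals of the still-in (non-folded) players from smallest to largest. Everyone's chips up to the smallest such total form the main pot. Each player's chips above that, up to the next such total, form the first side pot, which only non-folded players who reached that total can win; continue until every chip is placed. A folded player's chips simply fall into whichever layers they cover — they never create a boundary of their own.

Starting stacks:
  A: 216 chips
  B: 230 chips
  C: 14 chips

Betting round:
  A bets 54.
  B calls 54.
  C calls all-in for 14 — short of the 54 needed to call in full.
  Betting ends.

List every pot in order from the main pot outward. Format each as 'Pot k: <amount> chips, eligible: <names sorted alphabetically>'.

Contributions: A=54, B=54, C=14
Pot levels (distinct totals of non-folded players): 14, 54
Layer 1-14: 14 each from A, B, C = 14*3 = 42 chips; eligible A, B, C
Layer 15-54: 40 each from A, B = 40*2 = 80 chips; eligible A, B

Pot 1: 42 chips, eligible: A, B, C
Pot 2: 80 chips, eligible: A, B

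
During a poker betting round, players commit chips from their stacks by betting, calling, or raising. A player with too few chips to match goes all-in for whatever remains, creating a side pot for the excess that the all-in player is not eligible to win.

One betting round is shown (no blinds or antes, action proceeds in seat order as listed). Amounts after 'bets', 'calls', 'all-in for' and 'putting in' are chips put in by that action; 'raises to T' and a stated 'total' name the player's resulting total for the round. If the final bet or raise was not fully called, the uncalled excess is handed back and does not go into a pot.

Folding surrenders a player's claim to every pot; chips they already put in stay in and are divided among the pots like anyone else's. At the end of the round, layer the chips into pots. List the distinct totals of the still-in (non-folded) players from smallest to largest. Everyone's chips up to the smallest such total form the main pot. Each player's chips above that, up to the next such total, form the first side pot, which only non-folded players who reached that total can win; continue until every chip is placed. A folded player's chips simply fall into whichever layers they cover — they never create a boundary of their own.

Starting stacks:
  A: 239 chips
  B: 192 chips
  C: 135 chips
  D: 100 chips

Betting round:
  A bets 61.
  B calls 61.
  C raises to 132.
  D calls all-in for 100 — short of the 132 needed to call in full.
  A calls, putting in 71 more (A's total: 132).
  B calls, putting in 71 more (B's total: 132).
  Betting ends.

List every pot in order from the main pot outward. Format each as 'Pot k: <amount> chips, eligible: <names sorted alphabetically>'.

Pot 1: 400 chips, eligible: A, B, C, D
Pot 2: 96 chips, eligible: A, B, C

Derivation:
Contributions: A=132, B=132, C=132, D=100
Pot levels (distinct totals of non-folded players): 100, 132
Layer 1-100: 100 each from A, B, C, D = 100*4 = 400 chips; eligible A, B, C, D
Layer 101-132: 32 each from A, B, C = 32*3 = 96 chips; eligible A, B, C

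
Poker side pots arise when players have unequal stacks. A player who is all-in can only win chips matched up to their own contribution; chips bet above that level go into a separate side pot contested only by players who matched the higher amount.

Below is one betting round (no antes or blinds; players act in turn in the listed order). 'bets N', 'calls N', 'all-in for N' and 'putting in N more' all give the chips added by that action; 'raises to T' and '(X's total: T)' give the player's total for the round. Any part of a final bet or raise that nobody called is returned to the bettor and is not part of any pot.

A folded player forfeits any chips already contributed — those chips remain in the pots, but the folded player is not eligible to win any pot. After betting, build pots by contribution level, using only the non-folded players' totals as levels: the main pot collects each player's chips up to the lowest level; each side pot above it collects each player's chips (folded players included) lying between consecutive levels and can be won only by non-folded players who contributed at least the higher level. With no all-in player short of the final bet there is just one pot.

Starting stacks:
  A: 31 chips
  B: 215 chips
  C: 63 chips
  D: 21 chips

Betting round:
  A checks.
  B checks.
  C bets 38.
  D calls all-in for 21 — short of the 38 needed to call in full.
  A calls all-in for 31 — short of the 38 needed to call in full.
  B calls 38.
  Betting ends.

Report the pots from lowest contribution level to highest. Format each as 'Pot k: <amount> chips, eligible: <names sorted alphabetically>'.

Contributions: A=31, B=38, C=38, D=21
Pot levels (distinct totals of non-folded players): 21, 31, 38
Layer 1-21: 21 each from A, B, C, D = 21*4 = 84 chips; eligible A, B, C, D
Layer 22-31: 10 each from A, B, C = 10*3 = 30 chips; eligible A, B, C
Layer 32-38: 7 each from B, C = 7*2 = 14 chips; eligible B, C

Pot 1: 84 chips, eligible: A, B, C, D
Pot 2: 30 chips, eligible: A, B, C
Pot 3: 14 chips, eligible: B, C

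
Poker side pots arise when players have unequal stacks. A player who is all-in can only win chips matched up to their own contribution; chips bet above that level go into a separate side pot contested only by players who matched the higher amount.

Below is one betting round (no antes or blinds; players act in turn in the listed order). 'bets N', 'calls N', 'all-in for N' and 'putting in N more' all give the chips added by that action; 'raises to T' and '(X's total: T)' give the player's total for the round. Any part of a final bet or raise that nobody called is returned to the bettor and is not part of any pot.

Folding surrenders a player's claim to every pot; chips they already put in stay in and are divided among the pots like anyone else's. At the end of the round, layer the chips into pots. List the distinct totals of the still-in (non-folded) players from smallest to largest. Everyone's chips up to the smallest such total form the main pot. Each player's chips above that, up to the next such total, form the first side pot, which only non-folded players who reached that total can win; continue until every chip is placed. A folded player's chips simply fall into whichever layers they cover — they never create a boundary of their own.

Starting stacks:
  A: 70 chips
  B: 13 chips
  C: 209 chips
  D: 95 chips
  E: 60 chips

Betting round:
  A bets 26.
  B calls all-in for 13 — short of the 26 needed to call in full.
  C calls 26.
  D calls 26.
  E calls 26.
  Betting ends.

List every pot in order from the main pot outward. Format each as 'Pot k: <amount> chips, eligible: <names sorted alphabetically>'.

Pot 1: 65 chips, eligible: A, B, C, D, E
Pot 2: 52 chips, eligible: A, C, D, E

Derivation:
Contributions: A=26, B=13, C=26, D=26, E=26
Pot levels (distinct totals of non-folded players): 13, 26
Layer 1-13: 13 each from A, B, C, D, E = 13*5 = 65 chips; eligible A, B, C, D, E
Layer 14-26: 13 each from A, C, D, E = 13*4 = 52 chips; eligible A, C, D, E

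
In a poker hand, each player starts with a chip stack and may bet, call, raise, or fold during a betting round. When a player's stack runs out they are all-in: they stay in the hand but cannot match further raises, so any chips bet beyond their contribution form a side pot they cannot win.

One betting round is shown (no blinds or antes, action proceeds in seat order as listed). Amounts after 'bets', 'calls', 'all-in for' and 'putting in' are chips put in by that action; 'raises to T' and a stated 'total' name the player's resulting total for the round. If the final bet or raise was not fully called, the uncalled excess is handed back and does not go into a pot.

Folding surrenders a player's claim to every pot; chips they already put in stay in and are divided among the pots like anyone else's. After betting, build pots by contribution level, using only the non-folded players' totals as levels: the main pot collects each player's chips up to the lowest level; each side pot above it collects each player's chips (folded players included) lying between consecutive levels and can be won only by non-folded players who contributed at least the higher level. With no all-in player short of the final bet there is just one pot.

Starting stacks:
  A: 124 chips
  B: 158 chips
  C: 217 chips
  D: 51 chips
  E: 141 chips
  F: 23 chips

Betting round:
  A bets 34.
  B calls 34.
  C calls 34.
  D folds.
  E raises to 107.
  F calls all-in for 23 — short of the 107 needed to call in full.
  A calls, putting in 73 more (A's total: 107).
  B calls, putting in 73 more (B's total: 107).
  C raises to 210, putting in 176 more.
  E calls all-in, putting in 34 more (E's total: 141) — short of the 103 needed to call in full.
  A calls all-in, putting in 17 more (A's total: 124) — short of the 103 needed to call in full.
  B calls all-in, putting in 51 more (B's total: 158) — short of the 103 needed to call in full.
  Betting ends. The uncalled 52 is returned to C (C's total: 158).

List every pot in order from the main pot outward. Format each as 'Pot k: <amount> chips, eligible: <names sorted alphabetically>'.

Contributions (after 52 returned to C): A=124, B=158, C=158, E=141, F=23
Folded: D
Pot levels (distinct totals of non-folded players): 23, 124, 141, 158
Layer 1-23: 23 each from A, B, C, E, F = 23*5 = 115 chips; eligible A, B, C, E, F
Layer 24-124: 101 each from A, B, C, E = 101*4 = 404 chips; eligible A, B, C, E
Layer 125-141: 17 each from B, C, E = 17*3 = 51 chips; eligible B, C, E
Layer 142-158: 17 each from B, C = 17*2 = 34 chips; eligible B, C

Pot 1: 115 chips, eligible: A, B, C, E, F
Pot 2: 404 chips, eligible: A, B, C, E
Pot 3: 51 chips, eligible: B, C, E
Pot 4: 34 chips, eligible: B, C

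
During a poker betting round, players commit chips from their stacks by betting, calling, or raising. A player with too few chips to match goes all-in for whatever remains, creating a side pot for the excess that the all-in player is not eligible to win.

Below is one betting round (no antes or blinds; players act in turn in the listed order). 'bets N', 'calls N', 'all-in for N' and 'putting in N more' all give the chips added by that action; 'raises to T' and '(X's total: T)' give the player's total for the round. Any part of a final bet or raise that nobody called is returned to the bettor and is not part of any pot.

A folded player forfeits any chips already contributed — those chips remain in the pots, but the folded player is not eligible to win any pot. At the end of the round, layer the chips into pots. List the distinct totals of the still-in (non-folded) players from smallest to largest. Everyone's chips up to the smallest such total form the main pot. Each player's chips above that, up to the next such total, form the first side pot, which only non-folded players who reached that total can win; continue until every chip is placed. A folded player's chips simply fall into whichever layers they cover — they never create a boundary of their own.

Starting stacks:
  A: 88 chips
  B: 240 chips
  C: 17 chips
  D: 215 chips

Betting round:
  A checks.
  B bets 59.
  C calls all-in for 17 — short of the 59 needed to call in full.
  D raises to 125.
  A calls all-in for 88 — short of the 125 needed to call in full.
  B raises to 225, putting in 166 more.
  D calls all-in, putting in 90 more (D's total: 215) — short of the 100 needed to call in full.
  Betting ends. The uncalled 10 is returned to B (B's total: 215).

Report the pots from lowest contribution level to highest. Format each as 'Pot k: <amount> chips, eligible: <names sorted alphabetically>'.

Pot 1: 68 chips, eligible: A, B, C, D
Pot 2: 213 chips, eligible: A, B, D
Pot 3: 254 chips, eligible: B, D

Derivation:
Contributions (after 10 returned to B): A=88, B=215, C=17, D=215
Pot levels (distinct totals of non-folded players): 17, 88, 215
Layer 1-17: 17 each from A, B, C, D = 17*4 = 68 chips; eligible A, B, C, D
Layer 18-88: 71 each from A, B, D = 71*3 = 213 chips; eligible A, B, D
Layer 89-215: 127 each from B, D = 127*2 = 254 chips; eligible B, D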